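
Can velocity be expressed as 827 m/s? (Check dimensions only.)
Yes

velocity has SI base units: m / s
m/s reduces to the same SI base units, so it is a valid unit for velocity.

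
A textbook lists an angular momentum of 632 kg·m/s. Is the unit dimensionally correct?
No

angular momentum has SI base units: kg * m^2 / s
kg·m/s does NOT reduce to kg * m^2 / s; a valid unit for angular momentum would be e.g. kg·m²/s.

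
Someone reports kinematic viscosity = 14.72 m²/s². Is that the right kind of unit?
No

kinematic viscosity has SI base units: m^2 / s
m²/s² does NOT reduce to m^2 / s; a valid unit for kinematic viscosity would be e.g. m²/s.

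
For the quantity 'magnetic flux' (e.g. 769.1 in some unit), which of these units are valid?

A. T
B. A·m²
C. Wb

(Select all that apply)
C

magnetic flux has SI base units: kg * m^2 / (A * s^2)

Checking each option against kg * m^2 / (A * s^2):
  A. T: ✗ does not match
  B. A·m²: ✗ does not match
  C. Wb: ✓ matches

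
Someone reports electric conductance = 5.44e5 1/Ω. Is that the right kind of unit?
Yes

electric conductance has SI base units: A^2 * s^3 / (kg * m^2)
1/Ω reduces to the same SI base units, so it is a valid unit for electric conductance.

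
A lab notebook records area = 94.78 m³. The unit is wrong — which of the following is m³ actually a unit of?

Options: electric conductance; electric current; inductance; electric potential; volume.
volume

area should have units dimensionally equivalent to m^2 (e.g. m²).
The given unit 'm³' reduces to m^3. Of the listed options, that is the dimensionality of volume.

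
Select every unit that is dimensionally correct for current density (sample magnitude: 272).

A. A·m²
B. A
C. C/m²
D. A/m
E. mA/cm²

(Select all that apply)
E

current density has SI base units: A / m^2

Checking each option against A / m^2:
  A. A·m²: ✗ does not match
  B. A: ✗ does not match
  C. C/m²: ✗ does not match
  D. A/m: ✗ does not match
  E. mA/cm²: ✓ matches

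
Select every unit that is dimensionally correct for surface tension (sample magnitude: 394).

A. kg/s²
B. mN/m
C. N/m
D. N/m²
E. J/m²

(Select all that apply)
A, B, C, E

surface tension has SI base units: kg / s^2

Checking each option against kg / s^2:
  A. kg/s²: ✓ matches
  B. mN/m: ✓ matches
  C. N/m: ✓ matches
  D. N/m²: ✗ does not match
  E. J/m²: ✓ matches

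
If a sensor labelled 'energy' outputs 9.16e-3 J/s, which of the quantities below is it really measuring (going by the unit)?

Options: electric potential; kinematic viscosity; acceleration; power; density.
power

energy should have units dimensionally equivalent to kg * m^2 / s^2 (e.g. J).
The given unit 'J/s' reduces to kg * m^2 / s^3. Of the listed options, that is the dimensionality of power.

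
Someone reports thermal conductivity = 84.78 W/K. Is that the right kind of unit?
No

thermal conductivity has SI base units: kg * m / (s^3 * K)
W/K does NOT reduce to kg * m / (s^3 * K); a valid unit for thermal conductivity would be e.g. W/(m·K).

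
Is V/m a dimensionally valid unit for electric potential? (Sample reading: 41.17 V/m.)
No

electric potential has SI base units: kg * m^2 / (A * s^3)
V/m does NOT reduce to kg * m^2 / (A * s^3); a valid unit for electric potential would be e.g. V.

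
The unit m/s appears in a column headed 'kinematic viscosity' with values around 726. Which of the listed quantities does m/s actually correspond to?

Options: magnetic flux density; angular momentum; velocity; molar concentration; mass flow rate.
velocity

kinematic viscosity should have units dimensionally equivalent to m^2 / s (e.g. m²/s).
The given unit 'm/s' reduces to m / s. Of the listed options, that is the dimensionality of velocity.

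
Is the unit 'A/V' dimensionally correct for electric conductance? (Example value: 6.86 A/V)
Yes

electric conductance has SI base units: A^2 * s^3 / (kg * m^2)
A/V reduces to the same SI base units, so it is a valid unit for electric conductance.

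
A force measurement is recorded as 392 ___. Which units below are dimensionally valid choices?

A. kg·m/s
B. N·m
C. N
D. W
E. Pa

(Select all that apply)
C

force has SI base units: kg * m / s^2

Checking each option against kg * m / s^2:
  A. kg·m/s: ✗ does not match
  B. N·m: ✗ does not match
  C. N: ✓ matches
  D. W: ✗ does not match
  E. Pa: ✗ does not match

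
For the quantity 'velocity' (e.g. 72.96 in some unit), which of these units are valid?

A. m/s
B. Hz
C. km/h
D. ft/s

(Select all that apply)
A, C, D

velocity has SI base units: m / s

Checking each option against m / s:
  A. m/s: ✓ matches
  B. Hz: ✗ does not match
  C. km/h: ✓ matches
  D. ft/s: ✓ matches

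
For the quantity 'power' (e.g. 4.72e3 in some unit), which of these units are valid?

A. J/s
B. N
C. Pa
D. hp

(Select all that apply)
A, D

power has SI base units: kg * m^2 / s^3

Checking each option against kg * m^2 / s^3:
  A. J/s: ✓ matches
  B. N: ✗ does not match
  C. Pa: ✗ does not match
  D. hp: ✓ matches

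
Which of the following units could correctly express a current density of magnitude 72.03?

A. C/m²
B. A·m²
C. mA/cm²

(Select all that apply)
C

current density has SI base units: A / m^2

Checking each option against A / m^2:
  A. C/m²: ✗ does not match
  B. A·m²: ✗ does not match
  C. mA/cm²: ✓ matches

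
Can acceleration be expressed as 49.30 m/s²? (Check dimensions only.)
Yes

acceleration has SI base units: m / s^2
m/s² reduces to the same SI base units, so it is a valid unit for acceleration.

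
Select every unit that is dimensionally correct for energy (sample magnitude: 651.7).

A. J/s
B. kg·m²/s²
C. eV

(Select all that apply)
B, C

energy has SI base units: kg * m^2 / s^2

Checking each option against kg * m^2 / s^2:
  A. J/s: ✗ does not match
  B. kg·m²/s²: ✓ matches
  C. eV: ✓ matches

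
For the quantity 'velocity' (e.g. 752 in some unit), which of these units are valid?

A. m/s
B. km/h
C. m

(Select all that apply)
A, B

velocity has SI base units: m / s

Checking each option against m / s:
  A. m/s: ✓ matches
  B. km/h: ✓ matches
  C. m: ✗ does not match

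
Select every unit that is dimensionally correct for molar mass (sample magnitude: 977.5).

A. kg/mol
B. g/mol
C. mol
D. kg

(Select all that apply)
A, B

molar mass has SI base units: kg / mol

Checking each option against kg / mol:
  A. kg/mol: ✓ matches
  B. g/mol: ✓ matches
  C. mol: ✗ does not match
  D. kg: ✗ does not match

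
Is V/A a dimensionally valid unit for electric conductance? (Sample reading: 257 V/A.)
No

electric conductance has SI base units: A^2 * s^3 / (kg * m^2)
V/A does NOT reduce to A^2 * s^3 / (kg * m^2); a valid unit for electric conductance would be e.g. S.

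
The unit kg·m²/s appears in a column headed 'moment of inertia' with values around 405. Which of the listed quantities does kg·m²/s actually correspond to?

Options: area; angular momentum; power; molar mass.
angular momentum

moment of inertia should have units dimensionally equivalent to kg * m^2 (e.g. kg·m²).
The given unit 'kg·m²/s' reduces to kg * m^2 / s. Of the listed options, that is the dimensionality of angular momentum.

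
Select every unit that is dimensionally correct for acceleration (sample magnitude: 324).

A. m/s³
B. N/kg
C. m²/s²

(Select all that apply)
B

acceleration has SI base units: m / s^2

Checking each option against m / s^2:
  A. m/s³: ✗ does not match
  B. N/kg: ✓ matches
  C. m²/s²: ✗ does not match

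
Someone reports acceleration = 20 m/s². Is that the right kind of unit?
Yes

acceleration has SI base units: m / s^2
m/s² reduces to the same SI base units, so it is a valid unit for acceleration.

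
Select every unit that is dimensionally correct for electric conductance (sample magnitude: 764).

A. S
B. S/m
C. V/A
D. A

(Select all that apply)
A

electric conductance has SI base units: A^2 * s^3 / (kg * m^2)

Checking each option against A^2 * s^3 / (kg * m^2):
  A. S: ✓ matches
  B. S/m: ✗ does not match
  C. V/A: ✗ does not match
  D. A: ✗ does not match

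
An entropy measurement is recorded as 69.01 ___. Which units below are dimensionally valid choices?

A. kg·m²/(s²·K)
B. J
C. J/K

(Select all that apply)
A, C

entropy has SI base units: kg * m^2 / (s^2 * K)

Checking each option against kg * m^2 / (s^2 * K):
  A. kg·m²/(s²·K): ✓ matches
  B. J: ✗ does not match
  C. J/K: ✓ matches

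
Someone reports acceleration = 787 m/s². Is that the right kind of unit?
Yes

acceleration has SI base units: m / s^2
m/s² reduces to the same SI base units, so it is a valid unit for acceleration.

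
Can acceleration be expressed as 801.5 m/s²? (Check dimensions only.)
Yes

acceleration has SI base units: m / s^2
m/s² reduces to the same SI base units, so it is a valid unit for acceleration.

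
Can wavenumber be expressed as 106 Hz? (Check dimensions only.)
No

wavenumber has SI base units: 1 / m
Hz does NOT reduce to 1 / m; a valid unit for wavenumber would be e.g. 1/m.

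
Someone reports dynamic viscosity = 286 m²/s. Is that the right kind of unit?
No

dynamic viscosity has SI base units: kg / (m * s)
m²/s does NOT reduce to kg / (m * s); a valid unit for dynamic viscosity would be e.g. Pa·s.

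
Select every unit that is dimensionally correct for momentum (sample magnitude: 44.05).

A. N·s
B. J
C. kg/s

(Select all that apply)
A

momentum has SI base units: kg * m / s

Checking each option against kg * m / s:
  A. N·s: ✓ matches
  B. J: ✗ does not match
  C. kg/s: ✗ does not match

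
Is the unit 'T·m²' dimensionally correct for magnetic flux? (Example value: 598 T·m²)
Yes

magnetic flux has SI base units: kg * m^2 / (A * s^2)
T·m² reduces to the same SI base units, so it is a valid unit for magnetic flux.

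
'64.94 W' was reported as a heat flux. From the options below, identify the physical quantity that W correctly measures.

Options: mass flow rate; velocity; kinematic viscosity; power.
power

heat flux should have units dimensionally equivalent to kg / s^3 (e.g. W/m²).
The given unit 'W' reduces to kg * m^2 / s^3. Of the listed options, that is the dimensionality of power.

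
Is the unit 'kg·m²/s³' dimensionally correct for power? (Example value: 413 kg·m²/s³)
Yes

power has SI base units: kg * m^2 / s^3
kg·m²/s³ reduces to the same SI base units, so it is a valid unit for power.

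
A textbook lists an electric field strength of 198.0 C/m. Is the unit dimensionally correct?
No

electric field strength has SI base units: kg * m / (A * s^3)
C/m does NOT reduce to kg * m / (A * s^3); a valid unit for electric field strength would be e.g. V/m.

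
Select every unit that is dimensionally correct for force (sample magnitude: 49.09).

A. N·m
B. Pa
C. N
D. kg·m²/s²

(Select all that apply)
C

force has SI base units: kg * m / s^2

Checking each option against kg * m / s^2:
  A. N·m: ✗ does not match
  B. Pa: ✗ does not match
  C. N: ✓ matches
  D. kg·m²/s²: ✗ does not match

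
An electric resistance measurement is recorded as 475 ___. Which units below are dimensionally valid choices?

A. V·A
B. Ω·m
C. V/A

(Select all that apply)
C

electric resistance has SI base units: kg * m^2 / (A^2 * s^3)

Checking each option against kg * m^2 / (A^2 * s^3):
  A. V·A: ✗ does not match
  B. Ω·m: ✗ does not match
  C. V/A: ✓ matches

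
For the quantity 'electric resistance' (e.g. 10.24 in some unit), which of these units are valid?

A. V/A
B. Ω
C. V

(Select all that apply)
A, B

electric resistance has SI base units: kg * m^2 / (A^2 * s^3)

Checking each option against kg * m^2 / (A^2 * s^3):
  A. V/A: ✓ matches
  B. Ω: ✓ matches
  C. V: ✗ does not match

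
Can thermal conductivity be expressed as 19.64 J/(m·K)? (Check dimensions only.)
No

thermal conductivity has SI base units: kg * m / (s^3 * K)
J/(m·K) does NOT reduce to kg * m / (s^3 * K); a valid unit for thermal conductivity would be e.g. W/(m·K).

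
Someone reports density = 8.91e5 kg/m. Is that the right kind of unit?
No

density has SI base units: kg / m^3
kg/m does NOT reduce to kg / m^3; a valid unit for density would be e.g. kg/m³.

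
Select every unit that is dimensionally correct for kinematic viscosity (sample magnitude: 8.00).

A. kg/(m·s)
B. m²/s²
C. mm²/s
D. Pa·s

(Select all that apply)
C

kinematic viscosity has SI base units: m^2 / s

Checking each option against m^2 / s:
  A. kg/(m·s): ✗ does not match
  B. m²/s²: ✗ does not match
  C. mm²/s: ✓ matches
  D. Pa·s: ✗ does not match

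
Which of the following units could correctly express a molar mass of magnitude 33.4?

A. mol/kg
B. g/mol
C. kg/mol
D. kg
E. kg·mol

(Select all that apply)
B, C

molar mass has SI base units: kg / mol

Checking each option against kg / mol:
  A. mol/kg: ✗ does not match
  B. g/mol: ✓ matches
  C. kg/mol: ✓ matches
  D. kg: ✗ does not match
  E. kg·mol: ✗ does not match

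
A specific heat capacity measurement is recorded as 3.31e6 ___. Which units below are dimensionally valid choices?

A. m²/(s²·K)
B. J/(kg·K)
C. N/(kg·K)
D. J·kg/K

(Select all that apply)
A, B

specific heat capacity has SI base units: m^2 / (s^2 * K)

Checking each option against m^2 / (s^2 * K):
  A. m²/(s²·K): ✓ matches
  B. J/(kg·K): ✓ matches
  C. N/(kg·K): ✗ does not match
  D. J·kg/K: ✗ does not match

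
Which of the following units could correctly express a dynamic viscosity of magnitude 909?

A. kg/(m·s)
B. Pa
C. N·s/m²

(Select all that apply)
A, C

dynamic viscosity has SI base units: kg / (m * s)

Checking each option against kg / (m * s):
  A. kg/(m·s): ✓ matches
  B. Pa: ✗ does not match
  C. N·s/m²: ✓ matches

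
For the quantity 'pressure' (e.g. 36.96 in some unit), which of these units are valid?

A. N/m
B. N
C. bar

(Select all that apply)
C

pressure has SI base units: kg / (m * s^2)

Checking each option against kg / (m * s^2):
  A. N/m: ✗ does not match
  B. N: ✗ does not match
  C. bar: ✓ matches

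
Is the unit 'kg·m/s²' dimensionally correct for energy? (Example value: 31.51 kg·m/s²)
No

energy has SI base units: kg * m^2 / s^2
kg·m/s² does NOT reduce to kg * m^2 / s^2; a valid unit for energy would be e.g. J.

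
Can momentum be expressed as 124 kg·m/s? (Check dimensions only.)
Yes

momentum has SI base units: kg * m / s
kg·m/s reduces to the same SI base units, so it is a valid unit for momentum.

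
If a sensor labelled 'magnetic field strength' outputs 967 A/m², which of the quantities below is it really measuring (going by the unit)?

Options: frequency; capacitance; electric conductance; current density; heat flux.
current density

magnetic field strength should have units dimensionally equivalent to A / m (e.g. A/m).
The given unit 'A/m²' reduces to A / m^2. Of the listed options, that is the dimensionality of current density.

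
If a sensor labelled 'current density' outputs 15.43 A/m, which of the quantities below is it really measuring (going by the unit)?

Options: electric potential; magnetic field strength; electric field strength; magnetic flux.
magnetic field strength

current density should have units dimensionally equivalent to A / m^2 (e.g. A/m²).
The given unit 'A/m' reduces to A / m. Of the listed options, that is the dimensionality of magnetic field strength.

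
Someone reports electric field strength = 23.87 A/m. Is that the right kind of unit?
No

electric field strength has SI base units: kg * m / (A * s^3)
A/m does NOT reduce to kg * m / (A * s^3); a valid unit for electric field strength would be e.g. V/m.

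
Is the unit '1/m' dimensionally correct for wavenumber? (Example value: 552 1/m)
Yes

wavenumber has SI base units: 1 / m
1/m reduces to the same SI base units, so it is a valid unit for wavenumber.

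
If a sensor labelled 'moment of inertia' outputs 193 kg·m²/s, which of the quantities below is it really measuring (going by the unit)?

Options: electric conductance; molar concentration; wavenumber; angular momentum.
angular momentum

moment of inertia should have units dimensionally equivalent to kg * m^2 (e.g. kg·m²).
The given unit 'kg·m²/s' reduces to kg * m^2 / s. Of the listed options, that is the dimensionality of angular momentum.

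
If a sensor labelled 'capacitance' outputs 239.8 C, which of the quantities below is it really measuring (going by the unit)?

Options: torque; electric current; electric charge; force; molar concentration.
electric charge

capacitance should have units dimensionally equivalent to A^2 * s^4 / (kg * m^2) (e.g. F).
The given unit 'C' reduces to A * s. Of the listed options, that is the dimensionality of electric charge.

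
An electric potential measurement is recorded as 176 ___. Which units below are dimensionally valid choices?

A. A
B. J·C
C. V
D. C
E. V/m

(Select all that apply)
C

electric potential has SI base units: kg * m^2 / (A * s^3)

Checking each option against kg * m^2 / (A * s^3):
  A. A: ✗ does not match
  B. J·C: ✗ does not match
  C. V: ✓ matches
  D. C: ✗ does not match
  E. V/m: ✗ does not match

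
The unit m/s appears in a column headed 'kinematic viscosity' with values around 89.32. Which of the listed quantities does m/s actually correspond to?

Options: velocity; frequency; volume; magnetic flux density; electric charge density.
velocity

kinematic viscosity should have units dimensionally equivalent to m^2 / s (e.g. m²/s).
The given unit 'm/s' reduces to m / s. Of the listed options, that is the dimensionality of velocity.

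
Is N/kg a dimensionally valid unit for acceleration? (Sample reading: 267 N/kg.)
Yes

acceleration has SI base units: m / s^2
N/kg reduces to the same SI base units, so it is a valid unit for acceleration.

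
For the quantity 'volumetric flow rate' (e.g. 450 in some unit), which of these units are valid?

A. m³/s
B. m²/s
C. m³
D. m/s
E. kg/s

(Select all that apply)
A

volumetric flow rate has SI base units: m^3 / s

Checking each option against m^3 / s:
  A. m³/s: ✓ matches
  B. m²/s: ✗ does not match
  C. m³: ✗ does not match
  D. m/s: ✗ does not match
  E. kg/s: ✗ does not match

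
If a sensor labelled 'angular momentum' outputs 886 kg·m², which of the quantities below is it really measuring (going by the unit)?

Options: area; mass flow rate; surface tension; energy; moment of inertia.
moment of inertia

angular momentum should have units dimensionally equivalent to kg * m^2 / s (e.g. kg·m²/s).
The given unit 'kg·m²' reduces to kg * m^2. Of the listed options, that is the dimensionality of moment of inertia.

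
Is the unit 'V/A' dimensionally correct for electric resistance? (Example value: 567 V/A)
Yes

electric resistance has SI base units: kg * m^2 / (A^2 * s^3)
V/A reduces to the same SI base units, so it is a valid unit for electric resistance.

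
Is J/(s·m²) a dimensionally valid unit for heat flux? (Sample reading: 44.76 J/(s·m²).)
Yes

heat flux has SI base units: kg / s^3
J/(s·m²) reduces to the same SI base units, so it is a valid unit for heat flux.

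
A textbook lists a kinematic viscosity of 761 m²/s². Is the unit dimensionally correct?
No

kinematic viscosity has SI base units: m^2 / s
m²/s² does NOT reduce to m^2 / s; a valid unit for kinematic viscosity would be e.g. m²/s.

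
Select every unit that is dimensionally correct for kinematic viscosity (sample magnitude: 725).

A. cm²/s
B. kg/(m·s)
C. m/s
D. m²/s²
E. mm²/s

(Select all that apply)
A, E

kinematic viscosity has SI base units: m^2 / s

Checking each option against m^2 / s:
  A. cm²/s: ✓ matches
  B. kg/(m·s): ✗ does not match
  C. m/s: ✗ does not match
  D. m²/s²: ✗ does not match
  E. mm²/s: ✓ matches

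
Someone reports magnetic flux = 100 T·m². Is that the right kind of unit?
Yes

magnetic flux has SI base units: kg * m^2 / (A * s^2)
T·m² reduces to the same SI base units, so it is a valid unit for magnetic flux.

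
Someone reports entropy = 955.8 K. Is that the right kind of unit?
No

entropy has SI base units: kg * m^2 / (s^2 * K)
K does NOT reduce to kg * m^2 / (s^2 * K); a valid unit for entropy would be e.g. J/K.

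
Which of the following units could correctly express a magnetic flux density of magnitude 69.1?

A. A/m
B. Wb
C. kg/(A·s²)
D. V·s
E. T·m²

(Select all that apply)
C

magnetic flux density has SI base units: kg / (A * s^2)

Checking each option against kg / (A * s^2):
  A. A/m: ✗ does not match
  B. Wb: ✗ does not match
  C. kg/(A·s²): ✓ matches
  D. V·s: ✗ does not match
  E. T·m²: ✗ does not match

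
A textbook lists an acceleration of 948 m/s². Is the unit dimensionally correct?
Yes

acceleration has SI base units: m / s^2
m/s² reduces to the same SI base units, so it is a valid unit for acceleration.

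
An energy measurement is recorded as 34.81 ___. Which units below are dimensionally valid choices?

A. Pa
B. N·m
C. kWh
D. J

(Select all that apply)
B, C, D

energy has SI base units: kg * m^2 / s^2

Checking each option against kg * m^2 / s^2:
  A. Pa: ✗ does not match
  B. N·m: ✓ matches
  C. kWh: ✓ matches
  D. J: ✓ matches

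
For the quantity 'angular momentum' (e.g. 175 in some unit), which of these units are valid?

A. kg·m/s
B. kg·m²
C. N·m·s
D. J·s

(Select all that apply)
C, D

angular momentum has SI base units: kg * m^2 / s

Checking each option against kg * m^2 / s:
  A. kg·m/s: ✗ does not match
  B. kg·m²: ✗ does not match
  C. N·m·s: ✓ matches
  D. J·s: ✓ matches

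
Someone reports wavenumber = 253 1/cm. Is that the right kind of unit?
Yes

wavenumber has SI base units: 1 / m
1/cm reduces to the same SI base units, so it is a valid unit for wavenumber.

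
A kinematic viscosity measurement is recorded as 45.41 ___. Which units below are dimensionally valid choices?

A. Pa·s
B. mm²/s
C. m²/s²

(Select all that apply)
B

kinematic viscosity has SI base units: m^2 / s

Checking each option against m^2 / s:
  A. Pa·s: ✗ does not match
  B. mm²/s: ✓ matches
  C. m²/s²: ✗ does not match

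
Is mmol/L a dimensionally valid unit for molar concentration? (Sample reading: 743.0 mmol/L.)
Yes

molar concentration has SI base units: mol / m^3
mmol/L reduces to the same SI base units, so it is a valid unit for molar concentration.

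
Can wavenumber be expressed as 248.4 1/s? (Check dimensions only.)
No

wavenumber has SI base units: 1 / m
1/s does NOT reduce to 1 / m; a valid unit for wavenumber would be e.g. 1/m.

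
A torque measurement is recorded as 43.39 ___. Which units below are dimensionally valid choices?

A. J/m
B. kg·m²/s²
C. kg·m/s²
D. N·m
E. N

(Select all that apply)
B, D

torque has SI base units: kg * m^2 / s^2

Checking each option against kg * m^2 / s^2:
  A. J/m: ✗ does not match
  B. kg·m²/s²: ✓ matches
  C. kg·m/s²: ✗ does not match
  D. N·m: ✓ matches
  E. N: ✗ does not match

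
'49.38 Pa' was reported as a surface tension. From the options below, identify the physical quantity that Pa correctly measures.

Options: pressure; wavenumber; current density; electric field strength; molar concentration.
pressure

surface tension should have units dimensionally equivalent to kg / s^2 (e.g. N/m).
The given unit 'Pa' reduces to kg / (m * s^2). Of the listed options, that is the dimensionality of pressure.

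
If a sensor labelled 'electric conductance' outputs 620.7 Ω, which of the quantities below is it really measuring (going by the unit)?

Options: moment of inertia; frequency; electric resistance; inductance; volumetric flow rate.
electric resistance

electric conductance should have units dimensionally equivalent to A^2 * s^3 / (kg * m^2) (e.g. S).
The given unit 'Ω' reduces to kg * m^2 / (A^2 * s^3). Of the listed options, that is the dimensionality of electric resistance.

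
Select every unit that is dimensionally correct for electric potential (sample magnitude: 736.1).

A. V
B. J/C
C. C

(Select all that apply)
A, B

electric potential has SI base units: kg * m^2 / (A * s^3)

Checking each option against kg * m^2 / (A * s^3):
  A. V: ✓ matches
  B. J/C: ✓ matches
  C. C: ✗ does not match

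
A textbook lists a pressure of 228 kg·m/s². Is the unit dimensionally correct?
No

pressure has SI base units: kg / (m * s^2)
kg·m/s² does NOT reduce to kg / (m * s^2); a valid unit for pressure would be e.g. Pa.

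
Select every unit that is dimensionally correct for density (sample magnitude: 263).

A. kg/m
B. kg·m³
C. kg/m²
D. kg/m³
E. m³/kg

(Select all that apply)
D

density has SI base units: kg / m^3

Checking each option against kg / m^3:
  A. kg/m: ✗ does not match
  B. kg·m³: ✗ does not match
  C. kg/m²: ✗ does not match
  D. kg/m³: ✓ matches
  E. m³/kg: ✗ does not match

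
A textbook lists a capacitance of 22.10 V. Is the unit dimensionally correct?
No

capacitance has SI base units: A^2 * s^4 / (kg * m^2)
V does NOT reduce to A^2 * s^4 / (kg * m^2); a valid unit for capacitance would be e.g. F.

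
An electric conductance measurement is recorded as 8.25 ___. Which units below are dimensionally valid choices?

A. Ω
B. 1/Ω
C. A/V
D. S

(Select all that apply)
B, C, D

electric conductance has SI base units: A^2 * s^3 / (kg * m^2)

Checking each option against A^2 * s^3 / (kg * m^2):
  A. Ω: ✗ does not match
  B. 1/Ω: ✓ matches
  C. A/V: ✓ matches
  D. S: ✓ matches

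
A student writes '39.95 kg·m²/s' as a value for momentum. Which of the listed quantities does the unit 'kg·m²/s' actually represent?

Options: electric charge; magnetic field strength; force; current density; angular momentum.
angular momentum

momentum should have units dimensionally equivalent to kg * m / s (e.g. kg·m/s).
The given unit 'kg·m²/s' reduces to kg * m^2 / s. Of the listed options, that is the dimensionality of angular momentum.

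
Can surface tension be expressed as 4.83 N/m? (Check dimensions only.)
Yes

surface tension has SI base units: kg / s^2
N/m reduces to the same SI base units, so it is a valid unit for surface tension.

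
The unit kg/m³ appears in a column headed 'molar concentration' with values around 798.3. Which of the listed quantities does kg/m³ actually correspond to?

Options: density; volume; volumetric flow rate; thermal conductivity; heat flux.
density

molar concentration should have units dimensionally equivalent to mol / m^3 (e.g. mol/m³).
The given unit 'kg/m³' reduces to kg / m^3. Of the listed options, that is the dimensionality of density.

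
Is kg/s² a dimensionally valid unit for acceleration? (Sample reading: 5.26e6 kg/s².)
No

acceleration has SI base units: m / s^2
kg/s² does NOT reduce to m / s^2; a valid unit for acceleration would be e.g. m/s².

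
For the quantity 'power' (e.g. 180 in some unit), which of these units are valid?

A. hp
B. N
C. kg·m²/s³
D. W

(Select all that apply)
A, C, D

power has SI base units: kg * m^2 / s^3

Checking each option against kg * m^2 / s^3:
  A. hp: ✓ matches
  B. N: ✗ does not match
  C. kg·m²/s³: ✓ matches
  D. W: ✓ matches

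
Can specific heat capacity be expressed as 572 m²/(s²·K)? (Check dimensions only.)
Yes

specific heat capacity has SI base units: m^2 / (s^2 * K)
m²/(s²·K) reduces to the same SI base units, so it is a valid unit for specific heat capacity.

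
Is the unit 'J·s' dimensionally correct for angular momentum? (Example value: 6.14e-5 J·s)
Yes

angular momentum has SI base units: kg * m^2 / s
J·s reduces to the same SI base units, so it is a valid unit for angular momentum.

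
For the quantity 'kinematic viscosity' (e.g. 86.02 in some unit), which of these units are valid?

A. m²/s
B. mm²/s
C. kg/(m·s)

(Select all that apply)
A, B

kinematic viscosity has SI base units: m^2 / s

Checking each option against m^2 / s:
  A. m²/s: ✓ matches
  B. mm²/s: ✓ matches
  C. kg/(m·s): ✗ does not match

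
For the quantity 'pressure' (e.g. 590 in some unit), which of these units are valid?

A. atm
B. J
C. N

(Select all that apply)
A

pressure has SI base units: kg / (m * s^2)

Checking each option against kg / (m * s^2):
  A. atm: ✓ matches
  B. J: ✗ does not match
  C. N: ✗ does not match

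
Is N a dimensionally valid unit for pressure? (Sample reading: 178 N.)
No

pressure has SI base units: kg / (m * s^2)
N does NOT reduce to kg / (m * s^2); a valid unit for pressure would be e.g. Pa.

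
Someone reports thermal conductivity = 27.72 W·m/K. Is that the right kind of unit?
No

thermal conductivity has SI base units: kg * m / (s^3 * K)
W·m/K does NOT reduce to kg * m / (s^3 * K); a valid unit for thermal conductivity would be e.g. W/(m·K).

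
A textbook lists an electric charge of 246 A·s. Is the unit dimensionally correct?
Yes

electric charge has SI base units: A * s
A·s reduces to the same SI base units, so it is a valid unit for electric charge.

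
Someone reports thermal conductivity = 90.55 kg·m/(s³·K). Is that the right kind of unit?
Yes

thermal conductivity has SI base units: kg * m / (s^3 * K)
kg·m/(s³·K) reduces to the same SI base units, so it is a valid unit for thermal conductivity.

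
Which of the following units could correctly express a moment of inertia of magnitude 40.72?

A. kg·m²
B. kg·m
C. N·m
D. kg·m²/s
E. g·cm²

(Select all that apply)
A, E

moment of inertia has SI base units: kg * m^2

Checking each option against kg * m^2:
  A. kg·m²: ✓ matches
  B. kg·m: ✗ does not match
  C. N·m: ✗ does not match
  D. kg·m²/s: ✗ does not match
  E. g·cm²: ✓ matches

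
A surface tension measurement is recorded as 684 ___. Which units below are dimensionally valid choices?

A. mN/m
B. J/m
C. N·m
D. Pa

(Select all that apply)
A

surface tension has SI base units: kg / s^2

Checking each option against kg / s^2:
  A. mN/m: ✓ matches
  B. J/m: ✗ does not match
  C. N·m: ✗ does not match
  D. Pa: ✗ does not match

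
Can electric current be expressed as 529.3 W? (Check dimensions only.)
No

electric current has SI base units: A
W does NOT reduce to A; a valid unit for electric current would be e.g. A.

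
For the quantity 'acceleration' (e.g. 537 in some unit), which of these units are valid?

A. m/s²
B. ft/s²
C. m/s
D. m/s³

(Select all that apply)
A, B

acceleration has SI base units: m / s^2

Checking each option against m / s^2:
  A. m/s²: ✓ matches
  B. ft/s²: ✓ matches
  C. m/s: ✗ does not match
  D. m/s³: ✗ does not match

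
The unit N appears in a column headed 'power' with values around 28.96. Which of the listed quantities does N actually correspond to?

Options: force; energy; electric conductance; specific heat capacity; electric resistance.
force

power should have units dimensionally equivalent to kg * m^2 / s^3 (e.g. W).
The given unit 'N' reduces to kg * m / s^2. Of the listed options, that is the dimensionality of force.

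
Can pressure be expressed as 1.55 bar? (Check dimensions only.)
Yes

pressure has SI base units: kg / (m * s^2)
bar reduces to the same SI base units, so it is a valid unit for pressure.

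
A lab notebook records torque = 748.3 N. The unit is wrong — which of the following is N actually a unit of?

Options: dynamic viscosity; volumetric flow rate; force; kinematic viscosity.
force

torque should have units dimensionally equivalent to kg * m^2 / s^2 (e.g. N·m).
The given unit 'N' reduces to kg * m / s^2. Of the listed options, that is the dimensionality of force.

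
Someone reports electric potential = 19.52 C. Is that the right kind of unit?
No

electric potential has SI base units: kg * m^2 / (A * s^3)
C does NOT reduce to kg * m^2 / (A * s^3); a valid unit for electric potential would be e.g. V.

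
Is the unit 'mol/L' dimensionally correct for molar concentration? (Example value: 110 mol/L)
Yes

molar concentration has SI base units: mol / m^3
mol/L reduces to the same SI base units, so it is a valid unit for molar concentration.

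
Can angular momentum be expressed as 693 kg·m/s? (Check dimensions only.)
No

angular momentum has SI base units: kg * m^2 / s
kg·m/s does NOT reduce to kg * m^2 / s; a valid unit for angular momentum would be e.g. kg·m²/s.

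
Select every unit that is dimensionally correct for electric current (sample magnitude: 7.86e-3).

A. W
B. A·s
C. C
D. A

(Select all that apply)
D

electric current has SI base units: A

Checking each option against A:
  A. W: ✗ does not match
  B. A·s: ✗ does not match
  C. C: ✗ does not match
  D. A: ✓ matches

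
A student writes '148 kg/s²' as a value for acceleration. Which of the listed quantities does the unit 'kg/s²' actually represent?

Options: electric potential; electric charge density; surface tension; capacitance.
surface tension

acceleration should have units dimensionally equivalent to m / s^2 (e.g. m/s²).
The given unit 'kg/s²' reduces to kg / s^2. Of the listed options, that is the dimensionality of surface tension.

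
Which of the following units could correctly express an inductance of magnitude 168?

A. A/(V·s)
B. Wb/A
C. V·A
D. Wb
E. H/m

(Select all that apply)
B

inductance has SI base units: kg * m^2 / (A^2 * s^2)

Checking each option against kg * m^2 / (A^2 * s^2):
  A. A/(V·s): ✗ does not match
  B. Wb/A: ✓ matches
  C. V·A: ✗ does not match
  D. Wb: ✗ does not match
  E. H/m: ✗ does not match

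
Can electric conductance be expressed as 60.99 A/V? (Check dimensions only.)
Yes

electric conductance has SI base units: A^2 * s^3 / (kg * m^2)
A/V reduces to the same SI base units, so it is a valid unit for electric conductance.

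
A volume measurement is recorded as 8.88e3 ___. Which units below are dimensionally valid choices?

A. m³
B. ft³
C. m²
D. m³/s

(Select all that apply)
A, B

volume has SI base units: m^3

Checking each option against m^3:
  A. m³: ✓ matches
  B. ft³: ✓ matches
  C. m²: ✗ does not match
  D. m³/s: ✗ does not match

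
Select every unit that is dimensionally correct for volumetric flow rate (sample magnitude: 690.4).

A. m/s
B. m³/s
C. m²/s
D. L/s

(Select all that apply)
B, D

volumetric flow rate has SI base units: m^3 / s

Checking each option against m^3 / s:
  A. m/s: ✗ does not match
  B. m³/s: ✓ matches
  C. m²/s: ✗ does not match
  D. L/s: ✓ matches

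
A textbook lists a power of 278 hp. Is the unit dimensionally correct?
Yes

power has SI base units: kg * m^2 / s^3
hp reduces to the same SI base units, so it is a valid unit for power.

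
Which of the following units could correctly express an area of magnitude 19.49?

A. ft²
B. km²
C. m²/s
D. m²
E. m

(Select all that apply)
A, B, D

area has SI base units: m^2

Checking each option against m^2:
  A. ft²: ✓ matches
  B. km²: ✓ matches
  C. m²/s: ✗ does not match
  D. m²: ✓ matches
  E. m: ✗ does not match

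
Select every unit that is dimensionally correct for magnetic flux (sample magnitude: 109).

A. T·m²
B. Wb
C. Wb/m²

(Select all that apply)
A, B

magnetic flux has SI base units: kg * m^2 / (A * s^2)

Checking each option against kg * m^2 / (A * s^2):
  A. T·m²: ✓ matches
  B. Wb: ✓ matches
  C. Wb/m²: ✗ does not match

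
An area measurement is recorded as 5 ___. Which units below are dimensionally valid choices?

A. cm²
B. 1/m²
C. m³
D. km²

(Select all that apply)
A, D

area has SI base units: m^2

Checking each option against m^2:
  A. cm²: ✓ matches
  B. 1/m²: ✗ does not match
  C. m³: ✗ does not match
  D. km²: ✓ matches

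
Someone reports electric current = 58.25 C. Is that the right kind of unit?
No

electric current has SI base units: A
C does NOT reduce to A; a valid unit for electric current would be e.g. A.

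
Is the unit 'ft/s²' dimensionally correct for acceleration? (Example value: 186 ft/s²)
Yes

acceleration has SI base units: m / s^2
ft/s² reduces to the same SI base units, so it is a valid unit for acceleration.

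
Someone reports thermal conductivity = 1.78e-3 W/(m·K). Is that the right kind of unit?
Yes

thermal conductivity has SI base units: kg * m / (s^3 * K)
W/(m·K) reduces to the same SI base units, so it is a valid unit for thermal conductivity.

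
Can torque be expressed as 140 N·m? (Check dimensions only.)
Yes

torque has SI base units: kg * m^2 / s^2
N·m reduces to the same SI base units, so it is a valid unit for torque.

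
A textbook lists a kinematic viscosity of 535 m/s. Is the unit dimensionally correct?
No

kinematic viscosity has SI base units: m^2 / s
m/s does NOT reduce to m^2 / s; a valid unit for kinematic viscosity would be e.g. m²/s.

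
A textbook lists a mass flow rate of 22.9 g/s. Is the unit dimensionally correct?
Yes

mass flow rate has SI base units: kg / s
g/s reduces to the same SI base units, so it is a valid unit for mass flow rate.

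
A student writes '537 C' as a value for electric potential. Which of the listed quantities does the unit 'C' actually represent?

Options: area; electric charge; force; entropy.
electric charge

electric potential should have units dimensionally equivalent to kg * m^2 / (A * s^3) (e.g. V).
The given unit 'C' reduces to A * s. Of the listed options, that is the dimensionality of electric charge.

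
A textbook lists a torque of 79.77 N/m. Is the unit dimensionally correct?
No

torque has SI base units: kg * m^2 / s^2
N/m does NOT reduce to kg * m^2 / s^2; a valid unit for torque would be e.g. N·m.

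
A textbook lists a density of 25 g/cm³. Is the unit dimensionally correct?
Yes

density has SI base units: kg / m^3
g/cm³ reduces to the same SI base units, so it is a valid unit for density.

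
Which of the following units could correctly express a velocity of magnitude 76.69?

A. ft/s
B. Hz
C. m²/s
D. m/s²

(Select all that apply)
A

velocity has SI base units: m / s

Checking each option against m / s:
  A. ft/s: ✓ matches
  B. Hz: ✗ does not match
  C. m²/s: ✗ does not match
  D. m/s²: ✗ does not match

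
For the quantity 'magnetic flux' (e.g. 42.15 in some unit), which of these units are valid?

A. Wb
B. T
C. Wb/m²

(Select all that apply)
A

magnetic flux has SI base units: kg * m^2 / (A * s^2)

Checking each option against kg * m^2 / (A * s^2):
  A. Wb: ✓ matches
  B. T: ✗ does not match
  C. Wb/m²: ✗ does not match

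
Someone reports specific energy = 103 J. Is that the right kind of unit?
No

specific energy has SI base units: m^2 / s^2
J does NOT reduce to m^2 / s^2; a valid unit for specific energy would be e.g. J/kg.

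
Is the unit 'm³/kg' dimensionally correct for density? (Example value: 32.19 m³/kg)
No

density has SI base units: kg / m^3
m³/kg does NOT reduce to kg / m^3; a valid unit for density would be e.g. kg/m³.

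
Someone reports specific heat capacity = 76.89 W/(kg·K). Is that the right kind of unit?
No

specific heat capacity has SI base units: m^2 / (s^2 * K)
W/(kg·K) does NOT reduce to m^2 / (s^2 * K); a valid unit for specific heat capacity would be e.g. J/(kg·K).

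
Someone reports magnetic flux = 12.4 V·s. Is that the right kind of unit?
Yes

magnetic flux has SI base units: kg * m^2 / (A * s^2)
V·s reduces to the same SI base units, so it is a valid unit for magnetic flux.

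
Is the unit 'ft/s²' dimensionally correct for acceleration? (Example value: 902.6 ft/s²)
Yes

acceleration has SI base units: m / s^2
ft/s² reduces to the same SI base units, so it is a valid unit for acceleration.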